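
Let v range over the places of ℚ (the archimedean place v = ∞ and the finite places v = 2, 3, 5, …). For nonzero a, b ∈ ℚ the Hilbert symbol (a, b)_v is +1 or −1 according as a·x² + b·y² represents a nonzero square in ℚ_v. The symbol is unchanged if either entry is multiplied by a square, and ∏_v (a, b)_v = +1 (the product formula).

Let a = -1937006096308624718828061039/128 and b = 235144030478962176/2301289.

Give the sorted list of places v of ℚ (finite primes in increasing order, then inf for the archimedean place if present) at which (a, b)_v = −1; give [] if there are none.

[13, 17]

(a, b) ≡ (-163438, 61616126) mod (ℚ^×)²; places V = {2, 3, 11, 13, 17, 19, 23, 29, 37, 41, 43, ∞}.
(a,b)_19: α=3, u≡11; β=1, v≡12 (mod 19); (11|19)=+1, (12|19)=-1; sign (−1)^1·+1^1·-1^3 = +1.
(a,b)_17: α=3, u≡9; β=1, v≡11 (mod 17); (9|17)=+1, (11|17)=-1; sign (−1)^0·+1^1·-1^3 = -1.
(a,b)_3: α=10, u≡2; β=6, v≡2 (mod 3); (2|3)=-1, (2|3)=-1; sign (−1)^0·-1^6·-1^10 = +1.
(a,b)_23: α=1, u≡18; β=1, v≡10 (mod 23); (18|23)=+1, (10|23)=-1; sign (−1)^1·+1^1·-1^1 = +1.
(a,b)_41: α=0, u≡24; β=-2, v≡29 (mod 41); (24|41)=-1, (29|41)=-1; sign (−1)^0·-1^-2·-1^0 = +1.
(a,b)_∞: sgn(-163438)=−, sgn(61616126)=+, so +1.
(a,b)_13: α=2, u≡5; β=3, v≡7 (mod 13); (5|13)=-1, (7|13)=-1; sign (−1)^0·-1^3·-1^2 = -1.
(a,b)_2: α=-7, β=9; u≡1, v≡7 (mod 8); ε(u)ε(v)=0·1, αω(v)=-7·0, βω(u)=9·0; sum ≡ 0  ⇒  +1.
(a,b)_11: α=5, u≡1; β=3, v≡6 (mod 11); (1|11)=+1, (6|11)=-1; sign (−1)^1·+1^3·-1^5 = +1.
(a,b)_37: α=0, u≡7; β=-2, v≡4 (mod 37); (7|37)=+1, (4|37)=+1; sign (−1)^0·+1^-2·+1^0 = +1.
(a,b)_29: α=2, u≡13; β=1, v≡4 (mod 29); (13|29)=+1, (4|29)=+1; sign (−1)^0·+1^1·+1^2 = +1.
(a,b)_43: α=2, u≡33; β=0, v≡19 (mod 43); (33|43)=-1, (19|43)=-1; sign (−1)^0·-1^0·-1^2 = +1.
(-163438, 61616126 / ℚ) ramifies at {13, 17}: a division algebra.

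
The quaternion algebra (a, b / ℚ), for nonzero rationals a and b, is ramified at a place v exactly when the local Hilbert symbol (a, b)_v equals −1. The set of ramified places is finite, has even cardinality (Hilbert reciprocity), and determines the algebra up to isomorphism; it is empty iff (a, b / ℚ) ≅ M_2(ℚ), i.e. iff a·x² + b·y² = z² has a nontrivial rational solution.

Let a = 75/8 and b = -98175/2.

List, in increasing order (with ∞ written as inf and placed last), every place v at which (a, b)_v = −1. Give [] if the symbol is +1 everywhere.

[2, 7, 11, 17]

(a, b) ≡ (6, -7854) mod (ℚ^×)²; places V = {2, 3, 5, 7, 11, 17, ∞}.
(a,b)_5: α=2, u≡1; β=2, v≡4 (mod 5); (1|5)=+1, (4|5)=+1; sign (−1)^0·+1^2·+1^2 = +1.
(a,b)_11: α=0, u≡8; β=1, v≡9 (mod 11); (8|11)=-1, (9|11)=+1; sign (−1)^0·-1^1·+1^0 = -1.
(a,b)_3: α=1, u≡2; β=1, v≡1 (mod 3); (2|3)=-1, (1|3)=+1; sign (−1)^1·-1^1·+1^1 = +1.
(a,b)_7: α=0, u≡5; β=1, v≡5 (mod 7); (5|7)=-1, (5|7)=-1; sign (−1)^0·-1^1·-1^0 = -1.
(a,b)_17: α=0, u≡3; β=1, v≡11 (mod 17); (3|17)=-1, (11|17)=-1; sign (−1)^0·-1^1·-1^0 = -1.
(a,b)_∞: sgn(6)=+, sgn(-7854)=−, so +1.
(a,b)_2: α=-3, β=-1; u≡3, v≡1 (mod 8); ε(u)ε(v)=1·0, αω(v)=-3·0, βω(u)=-1·1; sum ≡ 1  ⇒  -1.
Ram(6, -7854) = {2, 7, 11, 17}; no ℚ_2-point on the conic.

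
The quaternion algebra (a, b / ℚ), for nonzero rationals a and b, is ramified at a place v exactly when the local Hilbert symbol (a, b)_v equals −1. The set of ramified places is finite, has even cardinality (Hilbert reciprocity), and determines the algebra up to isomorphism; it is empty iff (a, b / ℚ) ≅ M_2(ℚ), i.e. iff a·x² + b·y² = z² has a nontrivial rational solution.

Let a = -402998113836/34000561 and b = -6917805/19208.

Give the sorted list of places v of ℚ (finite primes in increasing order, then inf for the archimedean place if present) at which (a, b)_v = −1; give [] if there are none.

[2, 29, 31, inf]

Mod squares: a ≡ -19, b ≡ -170810. Check v ∈ {∞, 2, 3, 5, 7, 17, 19, 29, 31}.
v=19: a=19^1·(≡12), b=19^1·(≡17) mod 19; (12|19)=-1, (17|19)=+1; (−1)^{1·1·9}·(-1)^1·(+1)^1 = +1.
v=2: v_2(a)=2, v_2(b)=-3; units ≡ 5, 3 (mod 8); ε·ε+αω+βω = 0·1+2·1+-3·1 ≡ 1  ⇒  (a,b)_2 = -1.
v=7: a=7^-6·(≡2), b=7^-4·(≡1) mod 7; (2|7)=+1, (1|7)=+1; (−1)^{-6·-4·3}·(+1)^-4·(+1)^-6 = +1.
v=5: a=5^0·(≡4), b=5^1·(≡3) mod 5; (4|5)=+1, (3|5)=-1; (−1)^{0·1·2}·(+1)^1·(-1)^0 = +1.
v=31: a=31^2·(≡3), b=31^1·(≡4) mod 31; (3|31)=-1, (4|31)=+1; (−1)^{2·1·15}·(-1)^1·(+1)^2 = -1.
v=29: a=29^2·(≡19), b=29^1·(≡27) mod 29; (19|29)=-1, (27|29)=-1; (−1)^{2·1·14}·(-1)^1·(-1)^2 = -1.
v=3: a=3^8·(≡2), b=3^4·(≡1) mod 3; (2|3)=-1, (1|3)=+1; (−1)^{8·4·1}·(-1)^4·(+1)^8 = +1.
v=17: a=17^-2·(≡13), b=17^0·(≡6) mod 17; (13|17)=+1, (6|17)=-1; (−1)^{-2·0·8}·(+1)^0·(-1)^-2 = +1.
v=∞: -19 < 0 and -170810 < 0  ⇒  (a,b)_∞ = -1.
|Ram(-19, -170810)| = 4, even; anisotropic at {2, 29, 31, ∞}.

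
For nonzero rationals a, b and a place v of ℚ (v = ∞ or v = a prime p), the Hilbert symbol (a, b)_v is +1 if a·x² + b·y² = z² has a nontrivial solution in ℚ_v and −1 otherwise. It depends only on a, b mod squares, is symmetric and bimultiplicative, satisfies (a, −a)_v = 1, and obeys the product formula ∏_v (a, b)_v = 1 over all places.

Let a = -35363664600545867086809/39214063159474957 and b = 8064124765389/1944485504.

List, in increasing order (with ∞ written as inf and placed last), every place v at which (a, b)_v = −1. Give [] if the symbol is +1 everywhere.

Mod squares: a ≡ -13, b ≡ 34034. Check v ∈ {∞, 2, 3, 7, 11, 13, 17, 19, 23, 47}.
v=11: a=11^2·(≡3), b=11^1·(≡9) mod 11; (3|11)=+1, (9|11)=+1; (−1)^{2·1·5}·(+1)^1·(+1)^2 = +1.
v=∞: -13 < 0 and 34034 > 0  ⇒  (a,b)_∞ = +1.
v=23: a=23^-4·(≡22), b=23^-2·(≡21) mod 23; (22|23)=-1, (21|23)=-1; (−1)^{-4·-2·11}·(-1)^-2·(-1)^-4 = +1.
v=7: a=7^2·(≡1), b=7^1·(≡2) mod 7; (1|7)=+1, (2|7)=+1; (−1)^{2·1·3}·(+1)^1·(+1)^2 = +1.
v=13: a=13^-1·(≡3), b=13^-1·(≡6) mod 13; (3|13)=+1, (6|13)=-1; (−1)^{-1·-1·6}·(+1)^-1·(-1)^-1 = -1.
v=47: a=47^-6·(≡7), b=47^-2·(≡1) mod 47; (7|47)=+1, (1|47)=+1; (−1)^{-6·-2·23}·(+1)^-2·(+1)^-6 = +1.
v=2: v_2(a)=0, v_2(b)=-7; units ≡ 3, 1 (mod 8); ε·ε+αω+βω = 1·0+0·0+-7·1 ≡ 1  ⇒  (a,b)_2 = -1.
v=17: a=17^8·(≡13), b=17^3·(≡4) mod 17; (13|17)=+1, (4|17)=+1; (−1)^{8·3·8}·(+1)^3·(+1)^8 = +1.
v=19: a=19^4·(≡7), b=19^2·(≡4) mod 19; (7|19)=+1, (4|19)=+1; (−1)^{4·2·9}·(+1)^2·(+1)^4 = +1.
v=3: a=3^8·(≡2), b=3^10·(≡2) mod 3; (2|3)=-1, (2|3)=-1; (−1)^{8·10·1}·(-1)^10·(-1)^8 = +1.
(-13, 34034 / ℚ) ramifies at {2, 13}: a division algebra.

[2, 13]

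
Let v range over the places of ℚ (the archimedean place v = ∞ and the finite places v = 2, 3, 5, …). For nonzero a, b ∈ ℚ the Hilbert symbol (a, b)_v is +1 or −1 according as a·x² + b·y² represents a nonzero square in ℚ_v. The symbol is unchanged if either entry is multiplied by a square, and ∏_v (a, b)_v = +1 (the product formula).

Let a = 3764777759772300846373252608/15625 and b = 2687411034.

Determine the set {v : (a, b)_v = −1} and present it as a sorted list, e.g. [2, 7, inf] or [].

[2, 7, 11, 23]

(a, b) ≡ (102718, 33177914) mod (ℚ^×)²; places V = {2, 3, 5, 7, 11, 17, 19, 23, 29, ∞}.
(a,b)_23: α=3, u≡12; β=1, v≡2 (mod 23); (12|23)=+1, (2|23)=+1; sign (−1)^1·+1^1·+1^3 = -1.
(a,b)_2: α=9, β=1; u≡7, v≡5 (mod 8); ε(u)ε(v)=1·0, αω(v)=9·1, βω(u)=1·0; sum ≡ 1  ⇒  -1.
(a,b)_19: α=2, u≡17; β=1, v≡17 (mod 19); (17|19)=+1, (17|19)=+1; sign (−1)^0·+1^1·+1^2 = +1.
(a,b)_3: α=6, u≡1; β=4, v≡2 (mod 3); (1|3)=+1, (2|3)=-1; sign (−1)^0·+1^4·-1^6 = +1.
(a,b)_7: α=1, u≡4; β=1, v≡1 (mod 7); (4|7)=+1, (1|7)=+1; sign (−1)^1·+1^1·+1^1 = -1.
(a,b)_5: α=-6, u≡3; β=0, v≡4 (mod 5); (3|5)=-1, (4|5)=+1; sign (−1)^0·-1^0·+1^-6 = +1.
(a,b)_∞: sgn(102718)=+, sgn(33177914)=+, so +1.
(a,b)_11: α=5, u≡8; β=1, v≡6 (mod 11); (8|11)=-1, (6|11)=-1; sign (−1)^1·-1^1·-1^5 = -1.
(a,b)_29: α=3, u≡9; β=1, v≡20 (mod 29); (9|29)=+1, (20|29)=+1; sign (−1)^0·+1^1·+1^3 = +1.
(a,b)_17: α=4, u≡13; β=1, v≡2 (mod 17); (13|17)=+1, (2|17)=+1; sign (−1)^0·+1^1·+1^4 = +1.
(102718, 33177914 / ℚ) ramifies at {2, 7, 11, 23}: a division algebra.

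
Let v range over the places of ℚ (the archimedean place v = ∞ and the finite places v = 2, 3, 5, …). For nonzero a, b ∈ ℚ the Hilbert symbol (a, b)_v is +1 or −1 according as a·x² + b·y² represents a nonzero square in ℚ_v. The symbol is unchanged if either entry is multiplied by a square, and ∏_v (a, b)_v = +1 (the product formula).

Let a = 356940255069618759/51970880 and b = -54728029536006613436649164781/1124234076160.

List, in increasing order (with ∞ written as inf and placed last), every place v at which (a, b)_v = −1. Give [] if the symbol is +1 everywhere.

[5, 11, 37, 41]

(a, b) ≡ (765682995, -28290) mod (ℚ^×)²; places V = {2, 3, 5, 7, 11, 13, 17, 19, 23, 31, 37, 41, ∞}.
(a,b)_∞: sgn(765682995)=+, sgn(-28290)=−, so +1.
(a,b)_11: α=5, u≡10; β=8, v≡8 (mod 11); (10|11)=-1, (8|11)=-1; sign (−1)^0·-1^8·-1^5 = -1.
(a,b)_41: α=1, u≡18; β=1, v≡29 (mod 41); (18|41)=+1, (29|41)=-1; sign (−1)^0·+1^1·-1^1 = -1.
(a,b)_23: α=1, u≡14; β=1, v≡6 (mod 23); (14|23)=-1, (6|23)=+1; sign (−1)^1·-1^1·+1^1 = +1.
(a,b)_17: α=0, u≡14; β=2, v≡8 (mod 17); (14|17)=-1, (8|17)=+1; sign (−1)^0·-1^2·+1^0 = +1.
(a,b)_5: α=-1, u≡4; β=-1, v≡2 (mod 5); (4|5)=+1, (2|5)=-1; sign (−1)^0·+1^-1·-1^-1 = -1.
(a,b)_2: α=-6, β=-13; u≡3, v≡7 (mod 8); ε(u)ε(v)=1·1, αω(v)=-6·0, βω(u)=-13·1; sum ≡ 0  ⇒  +1.
(a,b)_37: α=1, u≡18; β=2, v≡24 (mod 37); (18|37)=-1, (24|37)=-1; sign (−1)^0·-1^2·-1^1 = -1.
(a,b)_7: α=3, u≡2; β=4, v≡4 (mod 7); (2|7)=+1, (4|7)=+1; sign (−1)^0·+1^4·+1^3 = +1.
(a,b)_31: α=-2, u≡19; β=-2, v≡27 (mod 31); (19|31)=+1, (27|31)=-1; sign (−1)^0·+1^-2·-1^-2 = +1.
(a,b)_3: α=3, u≡1; β=7, v≡2 (mod 3); (1|3)=+1, (2|3)=-1; sign (−1)^1·+1^7·-1^3 = +1.
(a,b)_13: α=-2, u≡9; β=-4, v≡7 (mod 13); (9|13)=+1, (7|13)=-1; sign (−1)^0·+1^-4·-1^-2 = +1.
(a,b)_19: α=3, u≡14; β=4, v≡6 (mod 19); (14|19)=-1, (6|19)=+1; sign (−1)^0·-1^4·+1^3 = +1.
|Ram(765682995, -28290)| = 4, even; anisotropic at {5, 11, 37, 41}.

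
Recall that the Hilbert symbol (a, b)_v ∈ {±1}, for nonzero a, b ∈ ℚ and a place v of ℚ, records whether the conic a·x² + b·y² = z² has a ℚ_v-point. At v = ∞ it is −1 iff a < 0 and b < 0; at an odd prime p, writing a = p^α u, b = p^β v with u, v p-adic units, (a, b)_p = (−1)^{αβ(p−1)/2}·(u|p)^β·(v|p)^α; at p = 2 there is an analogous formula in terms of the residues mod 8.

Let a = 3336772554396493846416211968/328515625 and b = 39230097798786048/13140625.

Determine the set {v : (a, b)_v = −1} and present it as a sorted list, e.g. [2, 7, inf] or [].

[19, 23]

Mod squares: a ≡ 33, b ≡ 1988787. Check v ∈ {∞, 2, 3, 5, 7, 11, 19, 23, 29, 37, 41}.
v=∞: 33 > 0 and 1988787 > 0  ⇒  (a,b)_∞ = +1.
v=2: v_2(a)=14, v_2(b)=10; units ≡ 1, 3 (mod 8); ε·ε+αω+βω = 0·1+14·1+10·0 ≡ 0  ⇒  (a,b)_2 = +1.
v=37: a=37^2·(≡3), b=37^1·(≡25) mod 37; (3|37)=+1, (25|37)=+1; (−1)^{2·1·18}·(+1)^1·(+1)^2 = +1.
v=3: a=3^9·(≡2), b=3^3·(≡1) mod 3; (2|3)=-1, (1|3)=+1; (−1)^{9·3·1}·(-1)^3·(+1)^9 = +1.
v=5: a=5^-8·(≡3), b=5^-6·(≡3) mod 5; (3|5)=-1, (3|5)=-1; (−1)^{-8·-6·2}·(-1)^-6·(-1)^-8 = +1.
v=11: a=11^3·(≡9), b=11^2·(≡5) mod 11; (9|11)=+1, (5|11)=+1; (−1)^{3·2·5}·(+1)^2·(+1)^3 = +1.
v=23: a=23^2·(≡22), b=23^1·(≡8) mod 23; (22|23)=-1, (8|23)=+1; (−1)^{2·1·11}·(-1)^1·(+1)^2 = -1.
v=41: a=41^2·(≡10), b=41^1·(≡33) mod 41; (10|41)=+1, (33|41)=+1; (−1)^{2·1·20}·(+1)^1·(+1)^2 = +1.
v=7: a=7^2·(≡3), b=7^2·(≡5) mod 7; (3|7)=-1, (5|7)=-1; (−1)^{2·2·3}·(-1)^2·(-1)^2 = +1.
v=29: a=29^-2·(≡5), b=29^-2·(≡20) mod 29; (5|29)=+1, (20|29)=+1; (−1)^{-2·-2·14}·(+1)^-2·(+1)^-2 = +1.
v=19: a=19^4·(≡15), b=19^3·(≡12) mod 19; (15|19)=-1, (12|19)=-1; (−1)^{4·3·9}·(-1)^3·(-1)^4 = -1.
|Ram(33, 1988787)| = 2, even; anisotropic at {19, 23}.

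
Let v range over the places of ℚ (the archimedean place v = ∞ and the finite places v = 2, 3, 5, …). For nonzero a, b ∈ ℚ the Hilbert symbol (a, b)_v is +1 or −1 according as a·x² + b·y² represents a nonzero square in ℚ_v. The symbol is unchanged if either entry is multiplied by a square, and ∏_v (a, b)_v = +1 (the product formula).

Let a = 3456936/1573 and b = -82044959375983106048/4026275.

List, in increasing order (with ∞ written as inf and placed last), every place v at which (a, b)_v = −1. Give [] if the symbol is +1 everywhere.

(a, b) ≡ (3458, -2002) mod (ℚ^×)²; places V = {2, 3, 5, 7, 11, 13, 19, 23, ∞}.
(a,b)_23: α=0, u≡4; β=2, v≡5 (mod 23); (4|23)=+1, (5|23)=-1; sign (−1)^0·+1^2·-1^0 = +1.
(a,b)_2: α=3, β=11; u≡1, v≡7 (mod 8); ε(u)ε(v)=0·1, αω(v)=3·0, βω(u)=11·0; sum ≡ 0  ⇒  +1.
(a,b)_11: α=-2, u≡5; β=-5, v≡5 (mod 11); (5|11)=+1, (5|11)=+1; sign (−1)^0·+1^-5·+1^-2 = +1.
(a,b)_7: α=1, u≡1; β=3, v≡1 (mod 7); (1|7)=+1, (1|7)=+1; sign (−1)^1·+1^3·+1^1 = -1.
(a,b)_3: α=2, u≡2; β=0, v≡2 (mod 3); (2|3)=-1, (2|3)=-1; sign (−1)^0·-1^0·-1^2 = +1.
(a,b)_13: α=-1, u≡7; β=1, v≡5 (mod 13); (7|13)=-1, (5|13)=-1; sign (−1)^0·-1^1·-1^-1 = +1.
(a,b)_∞: sgn(3458)=+, sgn(-2002)=−, so +1.
(a,b)_5: α=0, u≡2; β=-2, v≡2 (mod 5); (2|5)=-1, (2|5)=-1; sign (−1)^0·-1^-2·-1^0 = +1.
(a,b)_19: α=3, u≡7; β=8, v≡18 (mod 19); (7|19)=+1, (18|19)=-1; sign (−1)^0·+1^8·-1^3 = -1.
(3458, -2002 / ℚ) ramifies at {7, 19}: a division algebra.

[7, 19]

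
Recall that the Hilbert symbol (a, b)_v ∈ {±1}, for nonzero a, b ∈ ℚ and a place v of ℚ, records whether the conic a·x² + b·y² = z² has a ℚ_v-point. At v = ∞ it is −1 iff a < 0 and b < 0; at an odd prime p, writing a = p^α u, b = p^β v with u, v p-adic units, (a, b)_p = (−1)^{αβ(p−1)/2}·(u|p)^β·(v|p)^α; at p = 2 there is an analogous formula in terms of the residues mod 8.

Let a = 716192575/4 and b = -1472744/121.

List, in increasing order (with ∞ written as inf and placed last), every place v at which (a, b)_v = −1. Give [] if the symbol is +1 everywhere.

[2, 13]

(a, b) ≡ (7, -26) mod (ℚ^×)²; places V = {2, 5, 7, 11, 13, 17, ∞}.
(a,b)_7: α=3, u≡4; β=2, v≡1 (mod 7); (4|7)=+1, (1|7)=+1; sign (−1)^0·+1^2·+1^3 = +1.
(a,b)_∞: sgn(7)=+, sgn(-26)=−, so +1.
(a,b)_2: α=-2, β=3; u≡7, v≡3 (mod 8); ε(u)ε(v)=1·1, αω(v)=-2·1, βω(u)=3·0; sum ≡ 1  ⇒  -1.
(a,b)_13: α=0, u≡5; β=1, v≡5 (mod 13); (5|13)=-1, (5|13)=-1; sign (−1)^0·-1^1·-1^0 = -1.
(a,b)_11: α=0, u≡8; β=-2, v≡2 (mod 11); (8|11)=-1, (2|11)=-1; sign (−1)^0·-1^-2·-1^0 = +1.
(a,b)_5: α=2, u≡2; β=0, v≡1 (mod 5); (2|5)=-1, (1|5)=+1; sign (−1)^0·-1^0·+1^2 = +1.
(a,b)_17: α=4, u≡6; β=2, v≡2 (mod 17); (6|17)=-1, (2|17)=+1; sign (−1)^0·-1^2·+1^4 = +1.
Ram(7, -26) = {2, 13}; no ℚ_2-point on the conic.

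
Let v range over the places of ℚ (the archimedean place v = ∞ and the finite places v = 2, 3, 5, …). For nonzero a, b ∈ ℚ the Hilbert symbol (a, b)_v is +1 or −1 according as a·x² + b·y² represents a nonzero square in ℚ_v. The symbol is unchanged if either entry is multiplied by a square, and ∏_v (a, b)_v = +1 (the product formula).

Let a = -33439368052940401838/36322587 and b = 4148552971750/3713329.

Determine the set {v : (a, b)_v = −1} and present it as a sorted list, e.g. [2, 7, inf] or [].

[2, 7, 17, 19, 23, 29]

(a, b) ≡ (-158746, 93670) mod (ℚ^×)²; places V = {2, 3, 5, 7, 11, 13, 17, 19, 23, 29, 37, 41, 47, ∞}.
(a,b)_3: α=-4, u≡2; β=0, v≡1 (mod 3); (2|3)=-1, (1|3)=+1; sign (−1)^0·-1^0·+1^-4 = +1.
(a,b)_19: α=2, u≡12; β=1, v≡5 (mod 19); (12|19)=-1, (5|19)=+1; sign (−1)^0·-1^1·+1^2 = -1.
(a,b)_∞: sgn(-158746)=−, sgn(93670)=+, so +1.
(a,b)_11: α=6, u≡8; β=6, v≡1 (mod 11); (8|11)=-1, (1|11)=+1; sign (−1)^0·-1^6·+1^6 = +1.
(a,b)_17: α=3, u≡3; β=1, v≡13 (mod 17); (3|17)=-1, (13|17)=+1; sign (−1)^0·-1^1·+1^3 = -1.
(a,b)_29: α=-1, u≡4; β=1, v≡27 (mod 29); (4|29)=+1, (27|29)=-1; sign (−1)^0·+1^1·-1^-1 = -1.
(a,b)_5: α=0, u≡1; β=3, v≡1 (mod 5); (1|5)=+1, (1|5)=+1; sign (−1)^0·+1^3·+1^0 = +1.
(a,b)_13: α=2, u≡3; β=0, v≡2 (mod 13); (3|13)=+1, (2|13)=-1; sign (−1)^0·+1^0·-1^2 = +1.
(a,b)_37: α=2, u≡30; β=0, v≡31 (mod 37); (30|37)=+1, (31|37)=-1; sign (−1)^0·+1^0·-1^2 = +1.
(a,b)_41: α=0, u≡38; β=-2, v≡15 (mod 41); (38|41)=-1, (15|41)=-1; sign (−1)^0·-1^-2·-1^0 = +1.
(a,b)_23: α=1, u≡14; β=0, v≡11 (mod 23); (14|23)=-1, (11|23)=-1; sign (−1)^0·-1^0·-1^1 = -1.
(a,b)_2: α=1, β=1; u≡3, v≡3 (mod 8); ε(u)ε(v)=1·1, αω(v)=1·1, βω(u)=1·1; sum ≡ 1  ⇒  -1.
(a,b)_47: α=-2, u≡5; β=-2, v≡20 (mod 47); (5|47)=-1, (20|47)=-1; sign (−1)^0·-1^-2·-1^-2 = +1.
(a,b)_7: α=-1, u≡4; β=0, v≡3 (mod 7); (4|7)=+1, (3|7)=-1; sign (−1)^0·+1^0·-1^-1 = -1.
|Ram(-158746, 93670)| = 6, even; anisotropic at {2, 7, 17, 19, 23, 29}.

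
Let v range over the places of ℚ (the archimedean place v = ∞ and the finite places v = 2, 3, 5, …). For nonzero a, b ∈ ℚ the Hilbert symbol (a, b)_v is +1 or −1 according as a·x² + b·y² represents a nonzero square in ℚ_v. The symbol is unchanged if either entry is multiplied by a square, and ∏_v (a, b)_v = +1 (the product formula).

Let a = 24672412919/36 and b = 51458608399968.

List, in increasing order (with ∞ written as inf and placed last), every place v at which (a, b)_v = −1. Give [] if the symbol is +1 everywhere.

(a, b) ≡ (119, 22) mod (ℚ^×)²; places V = {2, 3, 7, 11, 17, ∞}.
(a,b)_7: α=3, u≡3; β=4, v≡1 (mod 7); (3|7)=-1, (1|7)=+1; sign (−1)^0·-1^4·+1^3 = +1.
(a,b)_17: α=3, u≡6; β=4, v≡6 (mod 17); (6|17)=-1, (6|17)=-1; sign (−1)^0·-1^4·-1^3 = -1.
(a,b)_∞: sgn(119)=+, sgn(22)=+, so +1.
(a,b)_3: α=-2, u≡2; β=6, v≡1 (mod 3); (2|3)=-1, (1|3)=+1; sign (−1)^0·-1^6·+1^-2 = +1.
(a,b)_11: α=4, u≡1; β=1, v≡7 (mod 11); (1|11)=+1, (7|11)=-1; sign (−1)^0·+1^1·-1^4 = +1.
(a,b)_2: α=-2, β=5; u≡7, v≡3 (mod 8); ε(u)ε(v)=1·1, αω(v)=-2·1, βω(u)=5·0; sum ≡ 1  ⇒  -1.
Ram(119, 22) = {2, 17}; no ℚ_2-point on the conic.

[2, 17]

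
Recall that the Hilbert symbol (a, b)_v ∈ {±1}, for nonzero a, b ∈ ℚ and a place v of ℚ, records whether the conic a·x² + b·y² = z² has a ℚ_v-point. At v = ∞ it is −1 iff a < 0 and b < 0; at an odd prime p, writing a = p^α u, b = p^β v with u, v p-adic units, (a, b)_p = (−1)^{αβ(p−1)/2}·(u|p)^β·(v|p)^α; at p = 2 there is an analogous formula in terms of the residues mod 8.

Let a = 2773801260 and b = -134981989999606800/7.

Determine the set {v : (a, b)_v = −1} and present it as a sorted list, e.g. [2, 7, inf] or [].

[7, 19]

(a, b) ≡ (2635, -399) mod (ℚ^×)²; places V = {2, 3, 5, 7, 17, 19, 31, ∞}.
(a,b)_5: α=1, u≡2; β=2, v≡4 (mod 5); (2|5)=-1, (4|5)=+1; sign (−1)^0·-1^2·+1^1 = +1.
(a,b)_19: α=2, u≡3; β=3, v≡5 (mod 19); (3|19)=-1, (5|19)=+1; sign (−1)^0·-1^3·+1^2 = -1.
(a,b)_31: α=1, u≡21; β=2, v≡25 (mod 31); (21|31)=-1, (25|31)=+1; sign (−1)^0·-1^2·+1^1 = +1.
(a,b)_3: α=6, u≡1; β=11, v≡2 (mod 3); (1|3)=+1, (2|3)=-1; sign (−1)^0·+1^11·-1^6 = +1.
(a,b)_∞: sgn(2635)=+, sgn(-399)=−, so +1.
(a,b)_7: α=0, u≡6; β=-1, v≡6 (mod 7); (6|7)=-1, (6|7)=-1; sign (−1)^0·-1^-1·-1^0 = -1.
(a,b)_2: α=2, β=4; u≡3, v≡1 (mod 8); ε(u)ε(v)=1·0, αω(v)=2·0, βω(u)=4·1; sum ≡ 0  ⇒  +1.
(a,b)_17: α=1, u≡4; β=2, v≡15 (mod 17); (4|17)=+1, (15|17)=+1; sign (−1)^0·+1^2·+1^1 = +1.
(2635, -399 / ℚ) ramifies at {7, 19}: a division algebra.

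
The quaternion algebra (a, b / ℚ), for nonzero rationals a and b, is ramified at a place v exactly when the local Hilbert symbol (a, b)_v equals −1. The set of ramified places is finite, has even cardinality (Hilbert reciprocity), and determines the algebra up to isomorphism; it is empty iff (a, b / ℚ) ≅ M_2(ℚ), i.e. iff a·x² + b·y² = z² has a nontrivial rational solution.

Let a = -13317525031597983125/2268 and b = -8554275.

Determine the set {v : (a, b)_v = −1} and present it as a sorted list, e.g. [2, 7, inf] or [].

(a, b) ≡ (-3059, -38019) mod (ℚ^×)²; places V = {2, 3, 5, 7, 19, 23, 29, ∞}.
(a,b)_5: α=4, u≡4; β=2, v≡4 (mod 5); (4|5)=+1, (4|5)=+1; sign (−1)^0·+1^2·+1^4 = +1.
(a,b)_3: α=-4, u≡1; β=3, v≡2 (mod 3); (1|3)=+1, (2|3)=-1; sign (−1)^0·+1^3·-1^-4 = +1.
(a,b)_23: α=3, u≡11; β=1, v≡8 (mod 23); (11|23)=-1, (8|23)=+1; sign (−1)^1·-1^1·+1^3 = +1.
(a,b)_∞: sgn(-3059)=−, sgn(-38019)=−, so -1.
(a,b)_29: α=4, u≡3; β=1, v≡13 (mod 29); (3|29)=-1, (13|29)=+1; sign (−1)^0·-1^1·+1^4 = -1.
(a,b)_19: α=5, u≡12; β=1, v≡18 (mod 19); (12|19)=-1, (18|19)=-1; sign (−1)^1·-1^1·-1^5 = -1.
(a,b)_2: α=-2, β=0; u≡5, v≡5 (mod 8); ε(u)ε(v)=0·0, αω(v)=-2·1, βω(u)=0·1; sum ≡ 0  ⇒  +1.
(a,b)_7: α=-1, u≡4; β=0, v≡5 (mod 7); (4|7)=+1, (5|7)=-1; sign (−1)^0·+1^0·-1^-1 = -1.
|Ram(-3059, -38019)| = 4, even; anisotropic at {7, 19, 29, ∞}.

[7, 19, 29, inf]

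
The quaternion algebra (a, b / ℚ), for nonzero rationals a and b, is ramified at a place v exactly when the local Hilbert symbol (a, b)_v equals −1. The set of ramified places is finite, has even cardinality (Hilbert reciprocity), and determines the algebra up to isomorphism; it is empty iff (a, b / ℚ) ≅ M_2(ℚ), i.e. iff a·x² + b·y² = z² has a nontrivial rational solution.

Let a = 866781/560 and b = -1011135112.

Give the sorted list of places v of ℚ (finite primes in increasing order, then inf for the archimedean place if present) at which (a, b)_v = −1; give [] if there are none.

(a, b) ≡ (41615, -1495762) mod (ℚ^×)²; places V = {2, 3, 5, 7, 13, 17, 29, 37, 41, ∞}.
(a,b)_29: α=1, u≡15; β=1, v≡1 (mod 29); (15|29)=-1, (1|29)=+1; sign (−1)^0·-1^1·+1^1 = -1.
(a,b)_7: α=-1, u≡2; β=0, v≡6 (mod 7); (2|7)=+1, (6|7)=-1; sign (−1)^0·+1^0·-1^-1 = -1.
(a,b)_13: α=0, u≡6; β=2, v≡7 (mod 13); (6|13)=-1, (7|13)=-1; sign (−1)^0·-1^2·-1^0 = +1.
(a,b)_41: α=1, u≡4; β=1, v≡37 (mod 41); (4|41)=+1, (37|41)=+1; sign (−1)^0·+1^1·+1^1 = +1.
(a,b)_2: α=-4, β=3; u≡7, v≡7 (mod 8); ε(u)ε(v)=1·1, αω(v)=-4·0, βω(u)=3·0; sum ≡ 1  ⇒  -1.
(a,b)_3: α=6, u≡2; β=0, v≡2 (mod 3); (2|3)=-1, (2|3)=-1; sign (−1)^0·-1^0·-1^6 = +1.
(a,b)_∞: sgn(41615)=+, sgn(-1495762)=−, so +1.
(a,b)_37: α=0, u≡26; β=1, v≡2 (mod 37); (26|37)=+1, (2|37)=-1; sign (−1)^0·+1^1·-1^0 = +1.
(a,b)_17: α=0, u≡15; β=1, v≡10 (mod 17); (15|17)=+1, (10|17)=-1; sign (−1)^0·+1^1·-1^0 = +1.
(a,b)_5: α=-1, u≡3; β=0, v≡3 (mod 5); (3|5)=-1, (3|5)=-1; sign (−1)^0·-1^0·-1^-1 = -1.
(41615, -1495762 / ℚ) ramifies at {2, 5, 7, 29}: a division algebra.

[2, 5, 7, 29]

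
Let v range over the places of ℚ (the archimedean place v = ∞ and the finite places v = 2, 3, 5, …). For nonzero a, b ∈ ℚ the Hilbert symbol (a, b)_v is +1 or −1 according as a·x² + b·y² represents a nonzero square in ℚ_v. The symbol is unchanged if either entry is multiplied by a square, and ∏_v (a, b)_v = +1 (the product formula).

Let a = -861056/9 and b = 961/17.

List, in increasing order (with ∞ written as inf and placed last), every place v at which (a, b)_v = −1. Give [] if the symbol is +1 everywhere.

(a, b) ≡ (-14, 17) mod (ℚ^×)²; places V = {2, 3, 7, 17, 31, ∞}.
(a,b)_7: α=1, u≡5; β=0, v≡3 (mod 7); (5|7)=-1, (3|7)=-1; sign (−1)^0·-1^0·-1^1 = -1.
(a,b)_3: α=-2, u≡1; β=0, v≡2 (mod 3); (1|3)=+1, (2|3)=-1; sign (−1)^0·+1^0·-1^-2 = +1.
(a,b)_31: α=2, u≡21; β=2, v≡11 (mod 31); (21|31)=-1, (11|31)=-1; sign (−1)^0·-1^2·-1^2 = +1.
(a,b)_∞: sgn(-14)=−, sgn(17)=+, so +1.
(a,b)_17: α=0, u≡5; β=-1, v≡9 (mod 17); (5|17)=-1, (9|17)=+1; sign (−1)^0·-1^-1·+1^0 = -1.
(a,b)_2: α=7, β=0; u≡1, v≡1 (mod 8); ε(u)ε(v)=0·0, αω(v)=7·0, βω(u)=0·0; sum ≡ 0  ⇒  +1.
(-14, 17 / ℚ) ramifies at {7, 17}: a division algebra.

[7, 17]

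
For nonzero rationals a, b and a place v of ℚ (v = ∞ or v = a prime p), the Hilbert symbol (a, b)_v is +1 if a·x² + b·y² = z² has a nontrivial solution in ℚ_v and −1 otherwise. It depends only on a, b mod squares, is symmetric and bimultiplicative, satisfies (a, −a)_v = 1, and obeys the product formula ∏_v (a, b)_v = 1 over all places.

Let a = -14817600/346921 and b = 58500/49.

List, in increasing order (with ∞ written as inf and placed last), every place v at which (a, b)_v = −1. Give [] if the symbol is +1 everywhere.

[3, 13]

Mod squares: a ≡ -21, b ≡ 65. Check v ∈ {∞, 2, 3, 5, 7, 13, 19, 31}.
v=2: v_2(a)=6, v_2(b)=2; units ≡ 3, 1 (mod 8); ε·ε+αω+βω = 1·0+6·0+2·1 ≡ 0  ⇒  (a,b)_2 = +1.
v=31: a=31^-2·(≡20), b=31^0·(≡26) mod 31; (20|31)=+1, (26|31)=-1; (−1)^{-2·0·15}·(+1)^0·(-1)^-2 = +1.
v=∞: -21 < 0 and 65 > 0  ⇒  (a,b)_∞ = +1.
v=19: a=19^-2·(≡4), b=19^0·(≡12) mod 19; (4|19)=+1, (12|19)=-1; (−1)^{-2·0·9}·(+1)^0·(-1)^-2 = +1.
v=7: a=7^3·(≡4), b=7^-2·(≡1) mod 7; (4|7)=+1, (1|7)=+1; (−1)^{3·-2·3}·(+1)^-2·(+1)^3 = +1.
v=13: a=13^0·(≡7), b=13^1·(≡8) mod 13; (7|13)=-1, (8|13)=-1; (−1)^{0·1·6}·(-1)^1·(-1)^0 = -1.
v=5: a=5^2·(≡1), b=5^3·(≡2) mod 5; (1|5)=+1, (2|5)=-1; (−1)^{2·3·2}·(+1)^3·(-1)^2 = +1.
v=3: a=3^3·(≡2), b=3^2·(≡2) mod 3; (2|3)=-1, (2|3)=-1; (−1)^{3·2·1}·(-1)^2·(-1)^3 = -1.
(-21, 65 / ℚ) ramifies at {3, 13}: a division algebra.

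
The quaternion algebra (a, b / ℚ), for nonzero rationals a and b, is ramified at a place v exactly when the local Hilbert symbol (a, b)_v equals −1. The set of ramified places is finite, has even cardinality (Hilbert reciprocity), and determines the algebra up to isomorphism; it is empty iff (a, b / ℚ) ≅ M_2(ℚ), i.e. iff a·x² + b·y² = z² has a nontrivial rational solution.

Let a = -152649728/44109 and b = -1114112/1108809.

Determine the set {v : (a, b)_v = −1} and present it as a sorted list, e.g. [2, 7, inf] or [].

[2, 17, 29, inf]

(a, b) ≡ (-2233, -17) mod (ℚ^×)²; places V = {2, 3, 7, 11, 13, 17, 29, ∞}.
(a,b)_3: α=-2, u≡2; β=-8, v≡1 (mod 3); (2|3)=-1, (1|3)=+1; sign (−1)^0·-1^-8·+1^-2 = +1.
(a,b)_11: α=3, u≡2; β=0, v≡5 (mod 11); (2|11)=-1, (5|11)=+1; sign (−1)^0·-1^0·+1^3 = +1.
(a,b)_2: α=14, β=16; u≡7, v≡7 (mod 8); ε(u)ε(v)=1·1, αω(v)=14·0, βω(u)=16·0; sum ≡ 1  ⇒  -1.
(a,b)_7: α=1, u≡5; β=0, v≡4 (mod 7); (5|7)=-1, (4|7)=+1; sign (−1)^0·-1^0·+1^1 = +1.
(a,b)_13: α=-2, u≡3; β=-2, v≡3 (mod 13); (3|13)=+1, (3|13)=+1; sign (−1)^0·+1^-2·+1^-2 = +1.
(a,b)_29: α=-1, u≡14; β=0, v≡8 (mod 29); (14|29)=-1, (8|29)=-1; sign (−1)^0·-1^0·-1^-1 = -1.
(a,b)_17: α=0, u≡5; β=1, v≡16 (mod 17); (5|17)=-1, (16|17)=+1; sign (−1)^0·-1^1·+1^0 = -1.
(a,b)_∞: sgn(-2233)=−, sgn(-17)=−, so -1.
Ram(-2233, -17) = {2, 17, 29, ∞}; no ℚ_2-point on the conic.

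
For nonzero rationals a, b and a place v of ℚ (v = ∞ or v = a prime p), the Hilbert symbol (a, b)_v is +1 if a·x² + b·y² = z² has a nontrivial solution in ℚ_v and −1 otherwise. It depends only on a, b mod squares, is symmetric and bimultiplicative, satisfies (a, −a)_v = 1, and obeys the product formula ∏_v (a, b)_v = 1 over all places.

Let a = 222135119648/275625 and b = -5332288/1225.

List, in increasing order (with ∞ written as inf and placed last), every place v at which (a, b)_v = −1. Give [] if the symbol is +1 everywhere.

(a, b) ≡ (2, -493) mod (ℚ^×)²; places V = {2, 3, 5, 7, 13, 17, 29, ∞}.
(a,b)_2: α=5, β=6; u≡1, v≡3 (mod 8); ε(u)ε(v)=0·1, αω(v)=5·1, βω(u)=6·0; sum ≡ 1  ⇒  -1.
(a,b)_∞: sgn(2)=+, sgn(-493)=−, so +1.
(a,b)_29: α=2, u≡11; β=1, v≡19 (mod 29); (11|29)=-1, (19|29)=-1; sign (−1)^0·-1^1·-1^2 = -1.
(a,b)_5: α=-4, u≡3; β=-2, v≡3 (mod 5); (3|5)=-1, (3|5)=-1; sign (−1)^0·-1^-2·-1^-4 = +1.
(a,b)_13: α=4, u≡7; β=2, v≡4 (mod 13); (7|13)=-1, (4|13)=+1; sign (−1)^0·-1^2·+1^4 = +1.
(a,b)_7: α=-2, u≡2; β=-2, v≡1 (mod 7); (2|7)=+1, (1|7)=+1; sign (−1)^0·+1^-2·+1^-2 = +1.
(a,b)_17: α=2, u≡13; β=1, v≡3 (mod 17); (13|17)=+1, (3|17)=-1; sign (−1)^0·+1^1·-1^2 = +1.
(a,b)_3: α=-2, u≡2; β=0, v≡2 (mod 3); (2|3)=-1, (2|3)=-1; sign (−1)^0·-1^0·-1^-2 = +1.
(2, -493 / ℚ) ramifies at {2, 29}: a division algebra.

[2, 29]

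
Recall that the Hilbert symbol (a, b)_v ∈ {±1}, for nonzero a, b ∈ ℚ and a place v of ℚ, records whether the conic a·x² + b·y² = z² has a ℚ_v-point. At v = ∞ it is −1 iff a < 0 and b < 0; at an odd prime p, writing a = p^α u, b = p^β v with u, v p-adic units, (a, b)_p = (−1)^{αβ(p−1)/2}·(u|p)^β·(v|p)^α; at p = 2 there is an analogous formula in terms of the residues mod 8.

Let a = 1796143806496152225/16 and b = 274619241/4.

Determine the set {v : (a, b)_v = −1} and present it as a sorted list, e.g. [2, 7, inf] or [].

[13, 23]

Mod squares: a ≡ 161, b ≡ 6409. Check v ∈ {∞, 2, 3, 5, 7, 13, 17, 23, 29}.
v=2: v_2(a)=-4, v_2(b)=-2; units ≡ 1, 1 (mod 8); ε·ε+αω+βω = 0·0+-4·0+-2·0 ≡ 0  ⇒  (a,b)_2 = +1.
v=29: a=29^2·(≡9), b=29^1·(≡14) mod 29; (9|29)=+1, (14|29)=-1; (−1)^{2·1·14}·(+1)^1·(-1)^2 = +1.
v=5: a=5^2·(≡4), b=5^0·(≡4) mod 5; (4|5)=+1, (4|5)=+1; (−1)^{2·0·2}·(+1)^0·(+1)^2 = +1.
v=13: a=13^0·(≡7), b=13^1·(≡3) mod 13; (7|13)=-1, (3|13)=+1; (−1)^{0·1·6}·(-1)^1·(+1)^0 = -1.
v=7: a=7^1·(≡4), b=7^0·(≡2) mod 7; (4|7)=+1, (2|7)=+1; (−1)^{1·0·3}·(+1)^0·(+1)^1 = +1.
v=17: a=17^2·(≡8), b=17^1·(≡11) mod 17; (8|17)=+1, (11|17)=-1; (−1)^{2·1·8}·(+1)^1·(-1)^2 = +1.
v=3: a=3^8·(≡2), b=3^4·(≡1) mod 3; (2|3)=-1, (1|3)=+1; (−1)^{8·4·1}·(-1)^4·(+1)^8 = +1.
v=23: a=23^5·(≡19), b=23^2·(≡22) mod 23; (19|23)=-1, (22|23)=-1; (−1)^{5·2·11}·(-1)^2·(-1)^5 = -1.
v=∞: 161 > 0 and 6409 > 0  ⇒  (a,b)_∞ = +1.
|Ram(161, 6409)| = 2, even; anisotropic at {13, 23}.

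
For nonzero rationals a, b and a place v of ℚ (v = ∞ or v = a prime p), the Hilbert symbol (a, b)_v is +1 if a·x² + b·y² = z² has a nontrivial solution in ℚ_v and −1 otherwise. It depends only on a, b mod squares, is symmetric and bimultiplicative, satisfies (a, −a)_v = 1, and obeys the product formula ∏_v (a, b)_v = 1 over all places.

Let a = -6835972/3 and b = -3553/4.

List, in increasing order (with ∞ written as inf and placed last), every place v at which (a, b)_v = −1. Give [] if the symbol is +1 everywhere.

[3, inf]

(a, b) ≡ (-5126979, -3553) mod (ℚ^×)²; places V = {2, 3, 11, 13, 17, 19, 37, ∞}.
(a,b)_2: α=2, β=-2; u≡5, v≡7 (mod 8); ε(u)ε(v)=0·1, αω(v)=2·0, βω(u)=-2·1; sum ≡ 0  ⇒  +1.
(a,b)_13: α=1, u≡2; β=0, v≡12 (mod 13); (2|13)=-1, (12|13)=+1; sign (−1)^0·-1^0·+1^1 = +1.
(a,b)_3: α=-1, u≡2; β=0, v≡2 (mod 3); (2|3)=-1, (2|3)=-1; sign (−1)^0·-1^0·-1^-1 = -1.
(a,b)_19: α=1, u≡5; β=1, v≡15 (mod 19); (5|19)=+1, (15|19)=-1; sign (−1)^1·+1^1·-1^1 = +1.
(a,b)_37: α=1, u≡32; β=0, v≡9 (mod 37); (32|37)=-1, (9|37)=+1; sign (−1)^0·-1^0·+1^1 = +1.
(a,b)_17: α=1, u≡12; β=1, v≡3 (mod 17); (12|17)=-1, (3|17)=-1; sign (−1)^0·-1^1·-1^1 = +1.
(a,b)_∞: sgn(-5126979)=−, sgn(-3553)=−, so -1.
(a,b)_11: α=1, u≡5; β=1, v≡10 (mod 11); (5|11)=+1, (10|11)=-1; sign (−1)^1·+1^1·-1^1 = +1.
Ram(-5126979, -3553) = {3, ∞}; no ℚ_3-point on the conic.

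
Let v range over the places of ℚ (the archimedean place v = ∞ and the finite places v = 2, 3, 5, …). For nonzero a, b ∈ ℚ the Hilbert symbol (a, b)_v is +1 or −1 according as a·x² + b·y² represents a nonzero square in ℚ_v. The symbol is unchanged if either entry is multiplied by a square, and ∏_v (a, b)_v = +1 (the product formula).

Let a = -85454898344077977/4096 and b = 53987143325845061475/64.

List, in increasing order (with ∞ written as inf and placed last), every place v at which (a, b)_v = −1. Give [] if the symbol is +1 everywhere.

Mod squares: a ≡ -78793, b ≡ 299. Check v ∈ {∞, 2, 3, 5, 11, 13, 19, 23, 29, 43}.
v=23: a=23^2·(≡22), b=23^3·(≡18) mod 23; (22|23)=-1, (18|23)=+1; (−1)^{2·3·11}·(-1)^3·(+1)^2 = -1.
v=3: a=3^8·(≡2), b=3^8·(≡2) mod 3; (2|3)=-1, (2|3)=-1; (−1)^{8·8·1}·(-1)^8·(-1)^8 = +1.
v=2: v_2(a)=-12, v_2(b)=-6; units ≡ 7, 3 (mod 8); ε·ε+αω+βω = 1·1+-12·1+-6·0 ≡ 1  ⇒  (a,b)_2 = -1.
v=19: a=19^1·(≡2), b=19^0·(≡10) mod 19; (2|19)=-1, (10|19)=-1; (−1)^{1·0·9}·(-1)^0·(-1)^1 = -1.
v=∞: -78793 < 0 and 299 > 0  ⇒  (a,b)_∞ = +1.
v=13: a=13^3·(≡12), b=13^3·(≡4) mod 13; (12|13)=+1, (4|13)=+1; (−1)^{3·3·6}·(+1)^3·(+1)^3 = +1.
v=5: a=5^0·(≡3), b=5^2·(≡1) mod 5; (3|5)=-1, (1|5)=+1; (−1)^{0·2·2}·(-1)^2·(+1)^0 = +1.
v=43: a=43^2·(≡37), b=43^0·(≡13) mod 43; (37|43)=-1, (13|43)=+1; (−1)^{2·0·21}·(-1)^0·(+1)^2 = +1.
v=29: a=29^1·(≡1), b=29^2·(≡7) mod 29; (1|29)=+1, (7|29)=+1; (−1)^{1·2·14}·(+1)^2·(+1)^1 = +1.
v=11: a=11^1·(≡1), b=11^4·(≡8) mod 11; (1|11)=+1, (8|11)=-1; (−1)^{1·4·5}·(+1)^4·(-1)^1 = -1.
|Ram(-78793, 299)| = 4, even; anisotropic at {2, 11, 19, 23}.

[2, 11, 19, 23]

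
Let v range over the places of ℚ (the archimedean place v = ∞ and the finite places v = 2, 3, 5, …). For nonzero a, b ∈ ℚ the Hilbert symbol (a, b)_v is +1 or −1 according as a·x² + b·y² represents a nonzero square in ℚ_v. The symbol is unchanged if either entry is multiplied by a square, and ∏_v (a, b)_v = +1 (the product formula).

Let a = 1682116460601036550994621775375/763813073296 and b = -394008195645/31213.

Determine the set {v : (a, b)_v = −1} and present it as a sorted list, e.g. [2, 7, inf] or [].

[2, 3, 13, 17, 23, 29]

(a, b) ≡ (3335, -2980185) mod (ℚ^×)²; places V = {2, 3, 5, 7, 13, 17, 19, 23, 29, 31, ∞}.
(a,b)_3: α=8, u≡2; β=3, v≡1 (mod 3); (2|3)=-1, (1|3)=+1; sign (−1)^0·-1^3·+1^8 = -1.
(a,b)_23: α=5, u≡11; β=2, v≡11 (mod 23); (11|23)=-1, (11|23)=-1; sign (−1)^0·-1^2·-1^5 = -1.
(a,b)_31: α=2, u≡5; β=1, v≡11 (mod 31); (5|31)=+1, (11|31)=-1; sign (−1)^0·+1^1·-1^2 = +1.
(a,b)_17: α=2, u≡3; β=1, v≡1 (mod 17); (3|17)=-1, (1|17)=+1; sign (−1)^0·-1^1·+1^2 = -1.
(a,b)_2: α=-4, β=0; u≡7, v≡7 (mod 8); ε(u)ε(v)=1·1, αω(v)=-4·0, βω(u)=0·0; sum ≡ 1  ⇒  -1.
(a,b)_29: α=3, u≡16; β=1, v≡19 (mod 29); (16|29)=+1, (19|29)=-1; sign (−1)^0·+1^1·-1^3 = -1.
(a,b)_5: α=3, u≡3; β=1, v≡2 (mod 5); (3|5)=-1, (2|5)=-1; sign (−1)^0·-1^1·-1^3 = +1.
(a,b)_13: α=-2, u≡7; β=-1, v≡3 (mod 13); (7|13)=-1, (3|13)=+1; sign (−1)^0·-1^-1·+1^-2 = -1.
(a,b)_7: α=-10, u≡5; β=-4, v≡1 (mod 7); (5|7)=-1, (1|7)=+1; sign (−1)^0·-1^-4·+1^-10 = +1.
(a,b)_∞: sgn(3335)=+, sgn(-2980185)=−, so +1.
(a,b)_19: α=6, u≡18; β=2, v≡18 (mod 19); (18|19)=-1, (18|19)=-1; sign (−1)^0·-1^2·-1^6 = +1.
Ram(3335, -2980185) = {2, 3, 13, 17, 23, 29}; no ℚ_2-point on the conic.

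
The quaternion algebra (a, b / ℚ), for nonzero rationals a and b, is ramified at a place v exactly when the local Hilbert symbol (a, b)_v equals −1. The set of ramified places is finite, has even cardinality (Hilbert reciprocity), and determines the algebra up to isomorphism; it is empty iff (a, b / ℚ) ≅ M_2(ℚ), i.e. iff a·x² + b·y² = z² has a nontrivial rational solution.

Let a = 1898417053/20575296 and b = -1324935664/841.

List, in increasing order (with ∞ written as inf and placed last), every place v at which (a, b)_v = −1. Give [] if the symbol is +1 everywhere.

Mod squares: a ≡ 37, b ≡ -489991. Check v ∈ {∞, 2, 3, 7, 13, 17, 19, 29, 37, 41}.
v=19: a=19^2·(≡8), b=19^1·(≡8) mod 19; (8|19)=-1, (8|19)=-1; (−1)^{2·1·9}·(-1)^1·(-1)^2 = -1.
v=2: v_2(a)=-6, v_2(b)=4; units ≡ 5, 1 (mod 8); ε·ε+αω+βω = 0·0+-6·0+4·1 ≡ 0  ⇒  (a,b)_2 = +1.
v=37: a=37^1·(≡1), b=37^1·(≡25) mod 37; (1|37)=+1, (25|37)=+1; (−1)^{1·1·18}·(+1)^1·(+1)^1 = +1.
v=7: a=7^-2·(≡4), b=7^0·(≡4) mod 7; (4|7)=+1, (4|7)=+1; (−1)^{-2·0·3}·(+1)^0·(+1)^-2 = +1.
v=∞: 37 > 0 and -489991 < 0  ⇒  (a,b)_∞ = +1.
v=3: a=3^-8·(≡1), b=3^0·(≡2) mod 3; (1|3)=+1, (2|3)=-1; (−1)^{-8·0·1}·(+1)^0·(-1)^-8 = +1.
v=13: a=13^2·(≡2), b=13^2·(≡6) mod 13; (2|13)=-1, (6|13)=-1; (−1)^{2·2·6}·(-1)^2·(-1)^2 = +1.
v=29: a=29^2·(≡27), b=29^-2·(≡9) mod 29; (27|29)=-1, (9|29)=+1; (−1)^{2·-2·14}·(-1)^-2·(+1)^2 = +1.
v=17: a=17^0·(≡12), b=17^1·(≡16) mod 17; (12|17)=-1, (16|17)=+1; (−1)^{0·1·8}·(-1)^1·(+1)^0 = -1.
v=41: a=41^0·(≡4), b=41^1·(≡39) mod 41; (4|41)=+1, (39|41)=+1; (−1)^{0·1·20}·(+1)^1·(+1)^0 = +1.
(37, -489991 / ℚ) ramifies at {17, 19}: a division algebra.

[17, 19]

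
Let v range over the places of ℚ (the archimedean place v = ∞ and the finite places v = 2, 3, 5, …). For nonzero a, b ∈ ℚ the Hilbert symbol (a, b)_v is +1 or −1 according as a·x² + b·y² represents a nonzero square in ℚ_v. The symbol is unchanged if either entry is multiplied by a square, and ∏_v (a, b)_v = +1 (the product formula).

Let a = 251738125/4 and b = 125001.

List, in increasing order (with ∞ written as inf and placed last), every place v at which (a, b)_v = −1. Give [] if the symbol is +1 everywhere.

[17, 29]

(a, b) ≡ (402781, 13889) mod (ℚ^×)²; places V = {2, 3, 5, 17, 19, 29, 43, ∞}.
(a,b)_∞: sgn(402781)=+, sgn(13889)=+, so +1.
(a,b)_19: α=1, u≡12; β=1, v≡5 (mod 19); (12|19)=-1, (5|19)=+1; sign (−1)^1·-1^1·+1^1 = +1.
(a,b)_3: α=0, u≡1; β=2, v≡2 (mod 3); (1|3)=+1, (2|3)=-1; sign (−1)^0·+1^2·-1^0 = +1.
(a,b)_29: α=1, u≡21; β=0, v≡11 (mod 29); (21|29)=-1, (11|29)=-1; sign (−1)^0·-1^0·-1^1 = -1.
(a,b)_5: α=4, u≡4; β=0, v≡1 (mod 5); (4|5)=+1, (1|5)=+1; sign (−1)^0·+1^0·+1^4 = +1.
(a,b)_17: α=1, u≡5; β=1, v≡9 (mod 17); (5|17)=-1, (9|17)=+1; sign (−1)^0·-1^1·+1^1 = -1.
(a,b)_43: α=1, u≡35; β=1, v≡26 (mod 43); (35|43)=+1, (26|43)=-1; sign (−1)^1·+1^1·-1^1 = +1.
(a,b)_2: α=-2, β=0; u≡5, v≡1 (mod 8); ε(u)ε(v)=0·0, αω(v)=-2·0, βω(u)=0·1; sum ≡ 0  ⇒  +1.
|Ram(402781, 13889)| = 2, even; anisotropic at {17, 29}.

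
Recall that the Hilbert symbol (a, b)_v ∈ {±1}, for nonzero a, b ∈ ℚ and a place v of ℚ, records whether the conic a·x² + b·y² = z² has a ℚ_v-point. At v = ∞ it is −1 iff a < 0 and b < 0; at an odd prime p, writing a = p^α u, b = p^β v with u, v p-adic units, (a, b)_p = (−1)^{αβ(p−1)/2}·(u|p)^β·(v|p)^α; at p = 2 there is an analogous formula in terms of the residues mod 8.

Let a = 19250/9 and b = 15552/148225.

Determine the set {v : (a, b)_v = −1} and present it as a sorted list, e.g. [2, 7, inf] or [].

(a, b) ≡ (770, 3) mod (ℚ^×)²; places V = {2, 3, 5, 7, 11, ∞}.
(a,b)_7: α=1, u≡3; β=-2, v≡5 (mod 7); (3|7)=-1, (5|7)=-1; sign (−1)^0·-1^-2·-1^1 = -1.
(a,b)_3: α=-2, u≡2; β=5, v≡1 (mod 3); (2|3)=-1, (1|3)=+1; sign (−1)^0·-1^5·+1^-2 = -1.
(a,b)_∞: sgn(770)=+, sgn(3)=+, so +1.
(a,b)_2: α=1, β=6; u≡1, v≡3 (mod 8); ε(u)ε(v)=0·1, αω(v)=1·1, βω(u)=6·0; sum ≡ 1  ⇒  -1.
(a,b)_11: α=1, u≡5; β=-2, v≡5 (mod 11); (5|11)=+1, (5|11)=+1; sign (−1)^0·+1^-2·+1^1 = +1.
(a,b)_5: α=3, u≡1; β=-2, v≡3 (mod 5); (1|5)=+1, (3|5)=-1; sign (−1)^0·+1^-2·-1^3 = -1.
Ram(770, 3) = {2, 3, 5, 7}; no ℚ_2-point on the conic.

[2, 3, 5, 7]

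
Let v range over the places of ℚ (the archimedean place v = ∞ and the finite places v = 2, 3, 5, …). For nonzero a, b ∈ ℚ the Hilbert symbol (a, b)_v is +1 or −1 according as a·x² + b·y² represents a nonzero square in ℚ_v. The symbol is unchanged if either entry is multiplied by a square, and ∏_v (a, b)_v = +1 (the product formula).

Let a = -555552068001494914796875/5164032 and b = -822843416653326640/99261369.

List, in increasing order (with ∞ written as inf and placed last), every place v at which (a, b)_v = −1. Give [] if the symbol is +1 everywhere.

[3, 37, 43, inf]

(a, b) ≡ (-1207569, -2035) mod (ℚ^×)²; places V = {2, 3, 5, 11, 13, 17, 23, 37, 41, 43, ∞}.
(a,b)_17: α=2, u≡8; β=2, v≡5 (mod 17); (8|17)=+1, (5|17)=-1; sign (−1)^0·+1^2·-1^2 = +1.
(a,b)_43: α=5, u≡18; β=2, v≡20 (mod 43); (18|43)=-1, (20|43)=-1; sign (−1)^0·-1^2·-1^5 = -1.
(a,b)_23: α=3, u≡9; β=4, v≡8 (mod 23); (9|23)=+1, (8|23)=+1; sign (−1)^0·+1^4·+1^3 = +1.
(a,b)_5: α=6, u≡4; β=1, v≡3 (mod 5); (4|5)=+1, (3|5)=-1; sign (−1)^0·+1^1·-1^6 = +1.
(a,b)_3: α=-1, u≡2; β=-10, v≡2 (mod 3); (2|3)=-1, (2|3)=-1; sign (−1)^0·-1^-10·-1^-1 = -1.
(a,b)_37: α=1, u≡4; β=1, v≡14 (mod 37); (4|37)=+1, (14|37)=-1; sign (−1)^0·+1^1·-1^1 = -1.
(a,b)_11: α=1, u≡4; β=1, v≡6 (mod 11); (4|11)=+1, (6|11)=-1; sign (−1)^1·+1^1·-1^1 = +1.
(a,b)_13: α=2, u≡12; β=2, v≡8 (mod 13); (12|13)=+1, (8|13)=-1; sign (−1)^0·+1^2·-1^2 = +1.
(a,b)_∞: sgn(-1207569)=−, sgn(-2035)=−, so -1.
(a,b)_2: α=-10, β=4; u≡7, v≡5 (mod 8); ε(u)ε(v)=1·0, αω(v)=-10·1, βω(u)=4·0; sum ≡ 0  ⇒  +1.
(a,b)_41: α=-2, u≡8; β=-2, v≡38 (mod 41); (8|41)=+1, (38|41)=-1; sign (−1)^0·+1^-2·-1^-2 = +1.
|Ram(-1207569, -2035)| = 4, even; anisotropic at {3, 37, 43, ∞}.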